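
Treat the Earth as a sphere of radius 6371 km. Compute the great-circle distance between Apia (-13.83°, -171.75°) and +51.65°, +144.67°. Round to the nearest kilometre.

8404 km

Δλ = 144.67 − -171.75 = 316.42°; wrapped into (−180°, 180°]: -43.58°.
Δφ = 51.65 − -13.83 = 65.48°.
a = sin²(Δφ/2) + cos φ₁ · cos φ₂ · sin²(Δλ/2) = 0.375512.
c = 2·atan2(√a, √(1−a)) = 1.31917 rad → d = 6371·c ≈ 8404.45 km.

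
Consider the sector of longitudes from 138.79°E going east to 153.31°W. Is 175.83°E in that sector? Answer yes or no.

Band width going east from +138.79° to -153.31°: ((-153.31 − 138.79) mod 360) = 67.90°.
Offset of +175.83° east of the west edge: ((175.83 − 138.79) mod 360) = 37.04°.
37.04° ≤ 67.90° ⇒ inside.

Yes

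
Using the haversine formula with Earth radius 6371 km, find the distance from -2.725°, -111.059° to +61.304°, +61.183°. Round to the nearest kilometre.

13469 km

Δλ = 61.183 − -111.059 = 172.242°.
Δφ = 61.304 − -2.725 = 64.029°.
a = sin²(Δφ/2) + cos φ₁ · cos φ₂ · sin²(Δλ/2) = 0.758466.
c = 2·atan2(√a, √(1−a)) = 2.11406 rad → d = 6371·c ≈ 13468.68 km.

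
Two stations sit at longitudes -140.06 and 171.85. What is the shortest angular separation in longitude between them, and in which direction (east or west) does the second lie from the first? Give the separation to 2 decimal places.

Raw difference: 171.85 − -140.06 = 311.91°.
Normalise into (−180°, 180°]: 311.91° − 360° = -48.09°.
Negative ⇒ the second point lies to the west; separation 48.09°.

48.09° west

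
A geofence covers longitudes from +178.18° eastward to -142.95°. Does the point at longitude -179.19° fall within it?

Band width going east from +178.18° to -142.95°: ((-142.95 − 178.18) mod 360) = 38.87°.
Offset of -179.19° east of the west edge: ((-179.19 − 178.18) mod 360) = 2.63°.
2.63° ≤ 38.87° ⇒ inside.

Yes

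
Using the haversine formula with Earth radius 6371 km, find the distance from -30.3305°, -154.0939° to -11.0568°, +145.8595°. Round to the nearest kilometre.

6525 km

Δλ = 145.8595 − -154.0939 = 299.9534°; wrapped into (−180°, 180°]: -60.0466°.
Δφ = -11.0568 − -30.3305 = 19.2737°.
a = sin²(Δφ/2) + cos φ₁ · cos φ₂ · sin²(Δλ/2) = 0.240098.
c = 2·atan2(√a, √(1−a)) = 1.02418 rad → d = 6371·c ≈ 6525.02 km.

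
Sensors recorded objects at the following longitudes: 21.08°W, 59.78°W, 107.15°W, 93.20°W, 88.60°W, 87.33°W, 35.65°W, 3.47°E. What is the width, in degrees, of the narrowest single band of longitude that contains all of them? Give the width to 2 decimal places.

110.62°

Sort the longitudes: -107.15°, -93.20°, -88.60°, -87.33°, -59.78°, -35.65°, -21.08°, +3.47°.
Eastward gaps between consecutive values (wrapping around): 13.95°, 4.60°, 1.27°, 27.55°, 24.13°, 14.57°, 24.55°, 249.38°.
Largest gap = 249.38° ⇒ minimal covering band is its complement: 360° − 249.38° = 110.62°.
Band runs from -107.15° eastward to +3.47°.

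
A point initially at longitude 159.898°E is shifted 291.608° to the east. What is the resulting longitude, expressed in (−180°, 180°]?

Start at +159.898°; shift +291.608° → +451.506°.
+451.506° lies outside (−180°, 180°]; subtract 360° → +91.506°.

91.506°E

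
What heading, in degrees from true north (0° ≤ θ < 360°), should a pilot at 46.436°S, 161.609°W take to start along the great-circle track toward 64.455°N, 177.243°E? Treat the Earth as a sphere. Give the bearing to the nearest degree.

350°

Δλ = 177.243 − -161.609 = 338.852°; wrapped into (−180°, 180°]: -21.148°.
θ = atan2( sin Δλ · cos φ₂ , cos φ₁ · sin φ₂ − sin φ₁ · cos φ₂ · cos Δλ )
  = atan2(-0.15557, 0.91322) = -9.668° → normalised to [0°, 360°): 350.332°.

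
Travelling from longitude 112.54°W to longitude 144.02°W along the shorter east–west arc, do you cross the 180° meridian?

No

Signed shortest Δλ = ((-144.02 − -112.54 + 180) mod 360) − 180 = -31.48°.
Going west by 31.48° from -112.54° reaches -144.02° without touching 180°.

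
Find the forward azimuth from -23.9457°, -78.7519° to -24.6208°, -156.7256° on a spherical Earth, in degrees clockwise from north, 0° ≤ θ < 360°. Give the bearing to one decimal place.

Δλ = -156.7256 − -78.7519 = -77.9737°.
θ = atan2( sin Δλ · cos φ₂ , cos φ₁ · sin φ₂ − sin φ₁ · cos φ₂ · cos Δλ )
  = atan2(-0.88913, -0.30387) = -108.869° → normalised to [0°, 360°): 251.131°.

251.1°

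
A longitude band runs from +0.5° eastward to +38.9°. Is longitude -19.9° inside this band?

No

Band width going east from +0.5° to +38.9°: ((38.9 − 0.5) mod 360) = 38.4°.
Offset of -19.9° east of the west edge: ((-19.9 − 0.5) mod 360) = 339.6°.
339.6° > 38.4° ⇒ outside.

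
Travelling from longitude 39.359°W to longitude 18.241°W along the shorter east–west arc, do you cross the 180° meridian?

Signed shortest Δλ = ((-18.241 − -39.359 + 180) mod 360) − 180 = 21.118°.
Going east by 21.118° from -39.359° reaches -18.241° without touching 180°.

No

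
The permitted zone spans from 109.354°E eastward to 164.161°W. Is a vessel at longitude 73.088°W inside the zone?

Band width going east from +109.354° to -164.161°: ((-164.161 − 109.354) mod 360) = 86.485°.
Offset of -73.088° east of the west edge: ((-73.088 − 109.354) mod 360) = 177.558°.
177.558° > 86.485° ⇒ outside.

No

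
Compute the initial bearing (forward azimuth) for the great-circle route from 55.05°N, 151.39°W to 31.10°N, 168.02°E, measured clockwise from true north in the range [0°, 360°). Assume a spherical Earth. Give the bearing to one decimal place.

Δλ = 168.02 − -151.39 = 319.41°; wrapped into (−180°, 180°]: -40.59°.
θ = atan2( sin Δλ · cos φ₂ , cos φ₁ · sin φ₂ − sin φ₁ · cos φ₂ · cos Δλ )
  = atan2(-0.55712, -0.23707) = -113.051° → normalised to [0°, 360°): 246.949°.

246.9°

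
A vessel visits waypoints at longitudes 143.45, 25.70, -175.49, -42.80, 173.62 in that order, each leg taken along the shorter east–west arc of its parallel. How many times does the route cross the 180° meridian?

Leg 1: +143.45° → +25.70°, shortest Δλ = -117.75° (west) — does not cross 180°.
Leg 2: +25.70° → -175.49°, shortest Δλ = 158.81° (east) — crosses 180°.
Leg 3: -175.49° → -42.80°, shortest Δλ = 132.69° (east) — does not cross 180°.
Leg 4: -42.80° → +173.62°, shortest Δλ = -143.58° (west) — crosses 180°.
Total crossings: 2.

2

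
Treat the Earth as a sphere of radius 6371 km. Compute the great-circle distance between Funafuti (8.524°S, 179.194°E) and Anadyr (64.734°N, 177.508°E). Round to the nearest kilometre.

8147 km

Δλ = 177.508 − 179.194 = -1.686°.
Δφ = 64.734 − -8.524 = 73.258°.
a = sin²(Δφ/2) + cos φ₁ · cos φ₂ · sin²(Δλ/2) = 0.356060.
c = 2·atan2(√a, √(1−a)) = 1.27878 rad → d = 6371·c ≈ 8147.13 km.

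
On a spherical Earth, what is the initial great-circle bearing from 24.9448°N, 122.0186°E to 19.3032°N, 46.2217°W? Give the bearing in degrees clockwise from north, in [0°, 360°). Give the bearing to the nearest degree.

344°

Δλ = -46.2217 − 122.0186 = -168.2403°.
θ = atan2( sin Δλ · cos φ₂ , cos φ₁ · sin φ₂ − sin φ₁ · cos φ₂ · cos Δλ )
  = atan2(-0.19235, 0.68941) = -15.589° → normalised to [0°, 360°): 344.411°.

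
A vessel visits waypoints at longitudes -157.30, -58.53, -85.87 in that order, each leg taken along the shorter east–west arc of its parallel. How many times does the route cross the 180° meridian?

Leg 1: -157.30° → -58.53°, shortest Δλ = 98.77° (east) — does not cross 180°.
Leg 2: -58.53° → -85.87°, shortest Δλ = -27.34° (west) — does not cross 180°.
Total crossings: 0.

0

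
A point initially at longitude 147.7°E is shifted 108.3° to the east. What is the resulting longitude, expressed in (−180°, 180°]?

Start at +147.7°; shift +108.3° → +256.0°.
+256.0° lies outside (−180°, 180°]; subtract 360° → -104.0°.

104.0°W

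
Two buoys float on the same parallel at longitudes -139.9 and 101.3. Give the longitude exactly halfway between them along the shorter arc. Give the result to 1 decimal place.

+160.7°

Signed shortest Δλ from -139.9° to +101.3° is -118.8°.
Midpoint longitude = -139.9° + (-118.8°)/2 = -139.9° − 59.4° = -199.3°.
Normalise into (−180°, 180°]: +160.7°.
(The naïve average (-139.9 + +101.3)/2 = -19.3° is on the wrong side of the globe.)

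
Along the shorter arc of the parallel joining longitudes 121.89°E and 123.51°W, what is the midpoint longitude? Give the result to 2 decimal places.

179.19°E

Signed shortest Δλ from +121.89° to -123.51° is +114.60°.
Midpoint longitude = +121.89° + (+114.60°)/2 = +121.89° + 57.30° = +179.19°.
(The naïve average (+121.89 + -123.51)/2 = -0.81° is on the wrong side of the globe.)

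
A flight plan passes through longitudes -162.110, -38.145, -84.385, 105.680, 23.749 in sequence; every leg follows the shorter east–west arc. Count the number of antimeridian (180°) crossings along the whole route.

Leg 1: -162.110° → -38.145°, shortest Δλ = 123.965° (east) — does not cross 180°.
Leg 2: -38.145° → -84.385°, shortest Δλ = -46.24° (west) — does not cross 180°.
Leg 3: -84.385° → +105.680°, shortest Δλ = -169.935° (west) — crosses 180°.
Leg 4: +105.680° → +23.749°, shortest Δλ = -81.931° (west) — does not cross 180°.
Total crossings: 1.

1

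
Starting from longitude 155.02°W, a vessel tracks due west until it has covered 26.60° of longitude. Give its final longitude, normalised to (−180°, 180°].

178.38°E

Start at -155.02°; shift −26.60° → -181.62°.
-181.62° lies outside (−180°, 180°]; add 360° → +178.38°.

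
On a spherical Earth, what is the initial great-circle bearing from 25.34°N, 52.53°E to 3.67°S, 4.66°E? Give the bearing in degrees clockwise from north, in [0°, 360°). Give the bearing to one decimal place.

245.0°

Δλ = 4.66 − 52.53 = -47.87°.
θ = atan2( sin Δλ · cos φ₂ , cos φ₁ · sin φ₂ − sin φ₁ · cos φ₂ · cos Δλ )
  = atan2(-0.74010, -0.34436) = -114.952° → normalised to [0°, 360°): 245.048°.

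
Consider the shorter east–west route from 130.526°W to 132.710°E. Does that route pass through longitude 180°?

Naïve |132.710 − -130.526| = 263.236° > 180°, so the shorter arc goes the other way round — across 180°.
Signed shortest Δλ = ((132.710 − -130.526 + 180) mod 360) − 180 = -96.764°.
Going west by 96.764° from -130.526° passes through 180° before reaching +132.710°.

Yes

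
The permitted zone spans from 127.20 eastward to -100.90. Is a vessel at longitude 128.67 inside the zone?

Band width going east from +127.20° to -100.90°: ((-100.90 − 127.20) mod 360) = 131.90°.
Offset of +128.67° east of the west edge: ((128.67 − 127.20) mod 360) = 1.47°.
1.47° ≤ 131.90° ⇒ inside.

Yes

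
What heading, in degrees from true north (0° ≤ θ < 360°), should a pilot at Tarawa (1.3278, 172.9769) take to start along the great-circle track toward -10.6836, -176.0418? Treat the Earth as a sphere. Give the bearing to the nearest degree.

Δλ = -176.0418 − 172.9769 = -349.0187°; wrapped into (−180°, 180°]: 10.9813°.
θ = atan2( sin Δλ · cos φ₂ , cos φ₁ · sin φ₂ − sin φ₁ · cos φ₂ · cos Δλ )
  = atan2(0.18719, -0.20769) = 137.972° → normalised to [0°, 360°): 137.972°.

138°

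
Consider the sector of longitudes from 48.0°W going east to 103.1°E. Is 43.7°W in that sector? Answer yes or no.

Yes

Band width going east from -48.0° to +103.1°: ((103.1 − -48.0) mod 360) = 151.1°.
Offset of -43.7° east of the west edge: ((-43.7 − -48.0) mod 360) = 4.3°.
4.3° ≤ 151.1° ⇒ inside.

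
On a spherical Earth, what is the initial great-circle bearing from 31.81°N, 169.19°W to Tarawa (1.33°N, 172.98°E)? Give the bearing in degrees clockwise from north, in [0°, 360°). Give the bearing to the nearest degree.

212°

Δλ = 172.98 − -169.19 = 342.17°; wrapped into (−180°, 180°]: -17.83°.
θ = atan2( sin Δλ · cos φ₂ , cos φ₁ · sin φ₂ − sin φ₁ · cos φ₂ · cos Δλ )
  = atan2(-0.30611, -0.48193) = -147.577° → normalised to [0°, 360°): 212.423°.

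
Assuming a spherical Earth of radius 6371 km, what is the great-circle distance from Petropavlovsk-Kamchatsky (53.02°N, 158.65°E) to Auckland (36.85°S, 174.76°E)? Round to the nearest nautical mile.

5461 nmi

Δλ = 174.76 − 158.65 = 16.11°.
Δφ = -36.85 − 53.02 = -89.87°.
a = sin²(Δφ/2) + cos φ₁ · cos φ₂ · sin²(Δλ/2) = 0.508317.
c = 2·atan2(√a, √(1−a)) = 1.58743 rad → d = 6371·c ≈ 10113.52 km ≈ 5460.86 nmi.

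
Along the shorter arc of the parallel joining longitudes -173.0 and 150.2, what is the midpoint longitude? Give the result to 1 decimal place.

+168.6°

Signed shortest Δλ from -173.0° to +150.2° is -36.8°.
Midpoint longitude = -173.0° + (-36.8°)/2 = -173.0° − 18.4° = -191.4°.
Normalise into (−180°, 180°]: +168.6°.
(The naïve average (-173.0 + +150.2)/2 = -11.4° is on the wrong side of the globe.)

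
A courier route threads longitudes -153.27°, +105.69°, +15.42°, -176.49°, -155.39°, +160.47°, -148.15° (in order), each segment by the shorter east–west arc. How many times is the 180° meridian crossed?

4

Leg 1: -153.27° → +105.69°, shortest Δλ = -101.04° (west) — crosses 180°.
Leg 2: +105.69° → +15.42°, shortest Δλ = -90.27° (west) — does not cross 180°.
Leg 3: +15.42° → -176.49°, shortest Δλ = 168.09° (east) — crosses 180°.
Leg 4: -176.49° → -155.39°, shortest Δλ = 21.1° (east) — does not cross 180°.
Leg 5: -155.39° → +160.47°, shortest Δλ = -44.14° (west) — crosses 180°.
Leg 6: +160.47° → -148.15°, shortest Δλ = 51.38° (east) — crosses 180°.
Total crossings: 4.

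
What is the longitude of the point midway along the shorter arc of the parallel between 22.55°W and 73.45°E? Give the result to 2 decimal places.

Signed shortest Δλ from -22.55° to +73.45° is +96.00°.
Midpoint longitude = -22.55° + (+96.00°)/2 = -22.55° + 48.00° = +25.45°.

25.45°E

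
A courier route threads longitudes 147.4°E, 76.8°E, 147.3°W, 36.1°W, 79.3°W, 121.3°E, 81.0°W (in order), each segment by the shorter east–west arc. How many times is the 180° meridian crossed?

Leg 1: +147.4° → +76.8°, shortest Δλ = -70.6° (west) — does not cross 180°.
Leg 2: +76.8° → -147.3°, shortest Δλ = 135.9° (east) — crosses 180°.
Leg 3: -147.3° → -36.1°, shortest Δλ = 111.2° (east) — does not cross 180°.
Leg 4: -36.1° → -79.3°, shortest Δλ = -43.2° (west) — does not cross 180°.
Leg 5: -79.3° → +121.3°, shortest Δλ = -159.4° (west) — crosses 180°.
Leg 6: +121.3° → -81.0°, shortest Δλ = 157.7° (east) — crosses 180°.
Total crossings: 3.

3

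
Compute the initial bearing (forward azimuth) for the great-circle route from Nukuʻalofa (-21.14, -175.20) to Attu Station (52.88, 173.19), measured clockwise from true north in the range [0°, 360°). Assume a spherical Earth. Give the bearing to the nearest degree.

Δλ = 173.19 − -175.20 = 348.39°; wrapped into (−180°, 180°]: -11.61°.
θ = atan2( sin Δλ · cos φ₂ , cos φ₁ · sin φ₂ − sin φ₁ · cos φ₂ · cos Δλ )
  = atan2(-0.12145, 0.95690) = -7.233° → normalised to [0°, 360°): 352.767°.

353°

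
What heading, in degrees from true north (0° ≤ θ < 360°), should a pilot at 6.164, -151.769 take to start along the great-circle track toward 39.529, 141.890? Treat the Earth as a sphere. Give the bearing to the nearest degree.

310°

Δλ = 141.890 − -151.769 = 293.659°; wrapped into (−180°, 180°]: -66.341°.
θ = atan2( sin Δλ · cos φ₂ , cos φ₁ · sin φ₂ − sin φ₁ · cos φ₂ · cos Δλ )
  = atan2(-0.70647, 0.59955) = -49.680° → normalised to [0°, 360°): 310.320°.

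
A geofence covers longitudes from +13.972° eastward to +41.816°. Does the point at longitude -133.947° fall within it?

Band width going east from +13.972° to +41.816°: ((41.816 − 13.972) mod 360) = 27.844°.
Offset of -133.947° east of the west edge: ((-133.947 − 13.972) mod 360) = 212.081°.
212.081° > 27.844° ⇒ outside.

No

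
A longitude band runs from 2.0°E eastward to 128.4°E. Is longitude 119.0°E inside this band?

Yes

Band width going east from +2.0° to +128.4°: ((128.4 − 2.0) mod 360) = 126.4°.
Offset of +119.0° east of the west edge: ((119.0 − 2.0) mod 360) = 117.0°.
117.0° ≤ 126.4° ⇒ inside.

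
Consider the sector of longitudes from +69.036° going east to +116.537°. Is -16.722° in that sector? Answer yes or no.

No

Band width going east from +69.036° to +116.537°: ((116.537 − 69.036) mod 360) = 47.501°.
Offset of -16.722° east of the west edge: ((-16.722 − 69.036) mod 360) = 274.242°.
274.242° > 47.501° ⇒ outside.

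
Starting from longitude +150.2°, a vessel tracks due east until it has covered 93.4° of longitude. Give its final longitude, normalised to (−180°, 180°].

-116.4°

Start at +150.2°; shift +93.4° → +243.6°.
+243.6° lies outside (−180°, 180°]; subtract 360° → -116.4°.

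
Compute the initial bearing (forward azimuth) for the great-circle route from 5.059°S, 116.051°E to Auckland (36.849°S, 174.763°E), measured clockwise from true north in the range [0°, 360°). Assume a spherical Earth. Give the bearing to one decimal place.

Δλ = 174.763 − 116.051 = 58.712°.
θ = atan2( sin Δλ · cos φ₂ , cos φ₁ · sin φ₂ − sin φ₁ · cos φ₂ · cos Δλ )
  = atan2(0.68384, -0.56072) = 129.351° → normalised to [0°, 360°): 129.351°.

129.4°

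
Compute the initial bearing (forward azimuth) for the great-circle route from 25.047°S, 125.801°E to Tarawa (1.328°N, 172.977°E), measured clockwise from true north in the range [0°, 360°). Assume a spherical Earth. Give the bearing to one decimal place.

67.2°

Δλ = 172.977 − 125.801 = 47.176°.
θ = atan2( sin Δλ · cos φ₂ , cos φ₁ · sin φ₂ − sin φ₁ · cos φ₂ · cos Δλ )
  = atan2(0.73325, 0.30870) = 67.169° → normalised to [0°, 360°): 67.169°.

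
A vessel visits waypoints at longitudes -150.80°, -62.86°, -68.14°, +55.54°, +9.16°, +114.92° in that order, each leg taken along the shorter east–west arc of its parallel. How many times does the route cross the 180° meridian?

0

Leg 1: -150.80° → -62.86°, shortest Δλ = 87.94° (east) — does not cross 180°.
Leg 2: -62.86° → -68.14°, shortest Δλ = -5.28° (west) — does not cross 180°.
Leg 3: -68.14° → +55.54°, shortest Δλ = 123.68° (east) — does not cross 180°.
Leg 4: +55.54° → +9.16°, shortest Δλ = -46.38° (west) — does not cross 180°.
Leg 5: +9.16° → +114.92°, shortest Δλ = 105.76° (east) — does not cross 180°.
Total crossings: 0.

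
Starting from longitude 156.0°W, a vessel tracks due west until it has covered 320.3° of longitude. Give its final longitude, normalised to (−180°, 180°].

116.3°W

Start at -156.0°; shift −320.3° → -476.3°.
-476.3° lies outside (−180°, 180°]; add 360° → -116.3°.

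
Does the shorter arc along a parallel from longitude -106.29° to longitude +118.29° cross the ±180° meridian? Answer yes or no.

Naïve |118.29 − -106.29| = 224.58° > 180°, so the shorter arc goes the other way round — across 180°.
Signed shortest Δλ = ((118.29 − -106.29 + 180) mod 360) − 180 = -135.42°.
Going west by 135.42° from -106.29° passes through 180° before reaching +118.29°.

Yes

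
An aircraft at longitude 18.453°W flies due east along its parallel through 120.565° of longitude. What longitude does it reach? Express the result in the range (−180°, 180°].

Start at -18.453°; shift +120.565° → +102.112°.
+102.112° already lies in (−180°, 180°].

102.112°E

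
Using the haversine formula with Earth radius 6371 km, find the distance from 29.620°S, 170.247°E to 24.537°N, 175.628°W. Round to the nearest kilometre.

6208 km

Δλ = -175.628 − 170.247 = -345.875°; wrapped into (−180°, 180°]: 14.125°.
Δφ = 24.537 − -29.620 = 54.157°.
a = sin²(Δφ/2) + cos φ₁ · cos φ₂ · sin²(Δλ/2) = 0.219172.
c = 2·atan2(√a, √(1−a)) = 0.97441 rad → d = 6371·c ≈ 6207.97 km.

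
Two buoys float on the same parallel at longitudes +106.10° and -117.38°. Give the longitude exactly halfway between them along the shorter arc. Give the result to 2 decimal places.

Signed shortest Δλ from +106.10° to -117.38° is +136.52°.
Midpoint longitude = +106.10° + (+136.52°)/2 = +106.10° + 68.26° = +174.36°.
(The naïve average (+106.10 + -117.38)/2 = -5.64° is on the wrong side of the globe.)

+174.36°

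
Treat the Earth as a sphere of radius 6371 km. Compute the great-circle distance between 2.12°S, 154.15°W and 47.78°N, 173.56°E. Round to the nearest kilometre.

Δλ = 173.56 − -154.15 = 327.71°; wrapped into (−180°, 180°]: -32.29°.
Δφ = 47.78 − -2.12 = 49.90°.
a = sin²(Δφ/2) + cos φ₁ · cos φ₂ · sin²(Δλ/2) = 0.229862.
c = 2·atan2(√a, √(1−a)) = 1.00003 rad → d = 6371·c ≈ 6371.19 km.

6371 km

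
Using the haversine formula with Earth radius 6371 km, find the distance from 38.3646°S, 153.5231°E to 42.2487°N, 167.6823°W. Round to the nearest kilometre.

9784 km

Δλ = -167.6823 − 153.5231 = -321.2054°; wrapped into (−180°, 180°]: 38.7946°.
Δφ = 42.2487 − -38.3646 = 80.6133°.
a = sin²(Δφ/2) + cos φ₁ · cos φ₂ · sin²(Δλ/2) = 0.482471.
c = 2·atan2(√a, √(1−a)) = 1.53573 rad → d = 6371·c ≈ 9784.14 km.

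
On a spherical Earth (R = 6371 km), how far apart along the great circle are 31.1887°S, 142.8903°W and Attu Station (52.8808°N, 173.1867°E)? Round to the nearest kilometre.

10269 km

Δλ = 173.1867 − -142.8903 = 316.0770°; wrapped into (−180°, 180°]: -43.9230°.
Δφ = 52.8808 − -31.1887 = 84.0695°.
a = sin²(Δφ/2) + cos φ₁ · cos φ₂ · sin²(Δλ/2) = 0.520544.
c = 2·atan2(√a, √(1−a)) = 1.61190 rad → d = 6371·c ≈ 10269.39 km.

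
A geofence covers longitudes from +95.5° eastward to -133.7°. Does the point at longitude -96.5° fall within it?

Band width going east from +95.5° to -133.7°: ((-133.7 − 95.5) mod 360) = 130.8°.
Offset of -96.5° east of the west edge: ((-96.5 − 95.5) mod 360) = 168.0°.
168.0° > 130.8° ⇒ outside.

No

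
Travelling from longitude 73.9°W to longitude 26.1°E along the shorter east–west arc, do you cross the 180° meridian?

No

Signed shortest Δλ = ((26.1 − -73.9 + 180) mod 360) − 180 = 100.0°.
Going east by 100.0° from -73.9° reaches +26.1° without touching 180°.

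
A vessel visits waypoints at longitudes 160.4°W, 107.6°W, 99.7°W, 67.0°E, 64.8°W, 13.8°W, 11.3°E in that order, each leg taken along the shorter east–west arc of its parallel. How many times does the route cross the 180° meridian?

Leg 1: -160.4° → -107.6°, shortest Δλ = 52.8° (east) — does not cross 180°.
Leg 2: -107.6° → -99.7°, shortest Δλ = 7.9° (east) — does not cross 180°.
Leg 3: -99.7° → +67.0°, shortest Δλ = 166.7° (east) — does not cross 180°.
Leg 4: +67.0° → -64.8°, shortest Δλ = -131.8° (west) — does not cross 180°.
Leg 5: -64.8° → -13.8°, shortest Δλ = 51.0° (east) — does not cross 180°.
Leg 6: -13.8° → +11.3°, shortest Δλ = 25.1° (east) — does not cross 180°.
Total crossings: 0.

0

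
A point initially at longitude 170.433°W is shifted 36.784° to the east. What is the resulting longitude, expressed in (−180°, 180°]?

133.649°W

Start at -170.433°; shift +36.784° → -133.649°.
-133.649° already lies in (−180°, 180°].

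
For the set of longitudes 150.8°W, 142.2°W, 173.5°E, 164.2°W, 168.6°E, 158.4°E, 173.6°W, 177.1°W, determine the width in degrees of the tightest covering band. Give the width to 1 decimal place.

59.4°

Sort the longitudes: -177.1°, -173.6°, -164.2°, -150.8°, -142.2°, +158.4°, +168.6°, +173.5°.
Eastward gaps between consecutive values (wrapping around): 3.5°, 9.4°, 13.4°, 8.6°, 300.6°, 10.2°, 4.9°, 9.4°.
Largest gap = 300.6° ⇒ minimal covering band is its complement: 360° − 300.6° = 59.4°.
Band runs from +158.4° eastward to -142.2°, crossing the antimeridian.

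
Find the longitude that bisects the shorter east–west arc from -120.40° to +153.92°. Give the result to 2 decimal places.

-163.24°

Signed shortest Δλ from -120.40° to +153.92° is -85.68°.
Midpoint longitude = -120.40° + (-85.68°)/2 = -120.40° − 42.84° = -163.24°.
(The naïve average (-120.40 + +153.92)/2 = 16.76° is on the wrong side of the globe.)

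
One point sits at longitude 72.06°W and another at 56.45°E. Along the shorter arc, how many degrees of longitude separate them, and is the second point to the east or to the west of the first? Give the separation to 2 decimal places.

128.51° east

Raw difference: 56.45 − -72.06 = 128.51°.
Normalise into (−180°, 180°]: 128.51° stays 128.51°.
Positive ⇒ the second point lies to the east; separation 128.51°.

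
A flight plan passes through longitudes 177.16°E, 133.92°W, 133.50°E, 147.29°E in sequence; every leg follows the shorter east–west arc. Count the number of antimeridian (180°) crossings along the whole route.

2

Leg 1: +177.16° → -133.92°, shortest Δλ = 48.92° (east) — crosses 180°.
Leg 2: -133.92° → +133.50°, shortest Δλ = -92.58° (west) — crosses 180°.
Leg 3: +133.50° → +147.29°, shortest Δλ = 13.79° (east) — does not cross 180°.
Total crossings: 2.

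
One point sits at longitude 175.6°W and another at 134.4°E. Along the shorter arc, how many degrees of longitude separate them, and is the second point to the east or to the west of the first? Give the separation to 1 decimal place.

Raw difference: 134.4 − -175.6 = 310.0°.
Normalise into (−180°, 180°]: 310.0° − 360° = -50.0°.
Negative ⇒ the second point lies to the west; separation 50.0°.

50.0° west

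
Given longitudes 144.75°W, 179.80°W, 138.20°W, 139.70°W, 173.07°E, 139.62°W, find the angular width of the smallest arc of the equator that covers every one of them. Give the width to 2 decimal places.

48.73°

Sort the longitudes: -179.80°, -144.75°, -139.70°, -139.62°, -138.20°, +173.07°.
Eastward gaps between consecutive values (wrapping around): 35.05°, 5.05°, 0.08°, 1.42°, 311.27°, 7.13°.
Largest gap = 311.27° ⇒ minimal covering band is its complement: 360° − 311.27° = 48.73°.
Band runs from +173.07° eastward to -138.20°, crossing the antimeridian.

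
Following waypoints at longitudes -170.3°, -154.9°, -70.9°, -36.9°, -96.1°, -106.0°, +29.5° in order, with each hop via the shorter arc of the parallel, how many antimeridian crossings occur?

Leg 1: -170.3° → -154.9°, shortest Δλ = 15.4° (east) — does not cross 180°.
Leg 2: -154.9° → -70.9°, shortest Δλ = 84.0° (east) — does not cross 180°.
Leg 3: -70.9° → -36.9°, shortest Δλ = 34.0° (east) — does not cross 180°.
Leg 4: -36.9° → -96.1°, shortest Δλ = -59.2° (west) — does not cross 180°.
Leg 5: -96.1° → -106.0°, shortest Δλ = -9.9° (west) — does not cross 180°.
Leg 6: -106.0° → +29.5°, shortest Δλ = 135.5° (east) — does not cross 180°.
Total crossings: 0.

0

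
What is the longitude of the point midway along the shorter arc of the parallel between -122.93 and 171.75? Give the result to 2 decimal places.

-155.59°

Signed shortest Δλ from -122.93° to +171.75° is -65.32°.
Midpoint longitude = -122.93° + (-65.32°)/2 = -122.93° − 32.66° = -155.59°.
(The naïve average (-122.93 + +171.75)/2 = 24.41° is on the wrong side of the globe.)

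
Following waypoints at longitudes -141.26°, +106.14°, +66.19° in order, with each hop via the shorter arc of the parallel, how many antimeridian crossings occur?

Leg 1: -141.26° → +106.14°, shortest Δλ = -112.6° (west) — crosses 180°.
Leg 2: +106.14° → +66.19°, shortest Δλ = -39.95° (west) — does not cross 180°.
Total crossings: 1.

1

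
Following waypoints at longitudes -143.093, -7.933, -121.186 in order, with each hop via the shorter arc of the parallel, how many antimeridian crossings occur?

0

Leg 1: -143.093° → -7.933°, shortest Δλ = 135.16° (east) — does not cross 180°.
Leg 2: -7.933° → -121.186°, shortest Δλ = -113.253° (west) — does not cross 180°.
Total crossings: 0.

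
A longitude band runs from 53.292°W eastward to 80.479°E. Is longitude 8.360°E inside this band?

Band width going east from -53.292° to +80.479°: ((80.479 − -53.292) mod 360) = 133.771°.
Offset of +8.360° east of the west edge: ((8.360 − -53.292) mod 360) = 61.652°.
61.652° ≤ 133.771° ⇒ inside.

Yes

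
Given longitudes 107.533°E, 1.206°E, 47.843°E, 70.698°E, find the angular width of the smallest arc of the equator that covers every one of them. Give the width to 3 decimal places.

106.327°

Sort the longitudes: +1.206°, +47.843°, +70.698°, +107.533°.
Eastward gaps between consecutive values (wrapping around): 46.637°, 22.855°, 36.835°, 253.673°.
Largest gap = 253.673° ⇒ minimal covering band is its complement: 360° − 253.673° = 106.327°.
Band runs from +1.206° eastward to +107.533°.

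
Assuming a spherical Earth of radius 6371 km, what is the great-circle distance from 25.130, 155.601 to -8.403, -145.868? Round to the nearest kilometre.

Δλ = -145.868 − 155.601 = -301.469°; wrapped into (−180°, 180°]: 58.531°.
Δφ = -8.403 − 25.130 = -33.533°.
a = sin²(Δφ/2) + cos φ₁ · cos φ₂ · sin²(Δλ/2) = 0.297254.
c = 2·atan2(√a, √(1−a)) = 1.15328 rad → d = 6371·c ≈ 7347.55 km.

7348 km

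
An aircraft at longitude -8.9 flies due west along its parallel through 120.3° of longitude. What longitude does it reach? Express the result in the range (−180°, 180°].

Start at -8.9°; shift −120.3° → -129.2°.
-129.2° already lies in (−180°, 180°].

-129.2°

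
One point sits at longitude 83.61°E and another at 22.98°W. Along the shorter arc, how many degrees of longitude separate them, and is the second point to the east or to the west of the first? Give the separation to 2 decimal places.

Raw difference: -22.98 − 83.61 = -106.59°.
Normalise into (−180°, 180°]: -106.59° stays -106.59°.
Negative ⇒ the second point lies to the west; separation 106.59°.

106.59° west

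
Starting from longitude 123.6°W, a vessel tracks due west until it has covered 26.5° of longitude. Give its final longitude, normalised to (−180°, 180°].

150.1°W

Start at -123.6°; shift −26.5° → -150.1°.
-150.1° already lies in (−180°, 180°].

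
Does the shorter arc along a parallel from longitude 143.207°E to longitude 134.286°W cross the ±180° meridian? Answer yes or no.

Naïve |-134.286 − 143.207| = 277.493° > 180°, so the shorter arc goes the other way round — across 180°.
Signed shortest Δλ = ((-134.286 − 143.207 + 180) mod 360) − 180 = 82.507°.
Going east by 82.507° from +143.207° passes through 180° before reaching -134.286°.

Yes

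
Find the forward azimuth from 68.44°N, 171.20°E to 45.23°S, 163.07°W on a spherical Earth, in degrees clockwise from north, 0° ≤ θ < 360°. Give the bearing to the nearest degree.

Δλ = -163.07 − 171.20 = -334.27°; wrapped into (−180°, 180°]: 25.73°.
θ = atan2( sin Δλ · cos φ₂ , cos φ₁ · sin φ₂ − sin φ₁ · cos φ₂ · cos Δλ )
  = atan2(0.30574, -0.85093) = 160.236° → normalised to [0°, 360°): 160.236°.

160°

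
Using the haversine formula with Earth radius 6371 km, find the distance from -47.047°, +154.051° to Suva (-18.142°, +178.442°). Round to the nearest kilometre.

Δλ = 178.442 − 154.051 = 24.391°.
Δφ = -18.142 − -47.047 = 28.905°.
a = sin²(Δφ/2) + cos φ₁ · cos φ₂ · sin²(Δλ/2) = 0.091185.
c = 2·atan2(√a, √(1−a)) = 0.61351 rad → d = 6371·c ≈ 3908.70 km.

3909 km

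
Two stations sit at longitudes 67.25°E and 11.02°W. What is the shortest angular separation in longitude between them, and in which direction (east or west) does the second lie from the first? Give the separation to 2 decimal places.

Raw difference: -11.02 − 67.25 = -78.27°.
Normalise into (−180°, 180°]: -78.27° stays -78.27°.
Negative ⇒ the second point lies to the west; separation 78.27°.

78.27° west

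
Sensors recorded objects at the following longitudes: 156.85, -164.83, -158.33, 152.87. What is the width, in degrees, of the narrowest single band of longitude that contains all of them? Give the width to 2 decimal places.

Sort the longitudes: -164.83°, -158.33°, +152.87°, +156.85°.
Eastward gaps between consecutive values (wrapping around): 6.50°, 311.20°, 3.98°, 38.32°.
Largest gap = 311.20° ⇒ minimal covering band is its complement: 360° − 311.20° = 48.80°.
Band runs from +152.87° eastward to -158.33°, crossing the antimeridian.

48.80°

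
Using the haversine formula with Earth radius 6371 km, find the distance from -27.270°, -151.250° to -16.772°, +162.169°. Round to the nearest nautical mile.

Δλ = 162.169 − -151.250 = 313.419°; wrapped into (−180°, 180°]: -46.581°.
Δφ = -16.772 − -27.270 = 10.498°.
a = sin²(Δφ/2) + cos φ₁ · cos φ₂ · sin²(Δλ/2) = 0.141418.
c = 2·atan2(√a, √(1−a)) = 0.77107 rad → d = 6371·c ≈ 4912.51 km ≈ 2652.54 nmi.

2653 nmi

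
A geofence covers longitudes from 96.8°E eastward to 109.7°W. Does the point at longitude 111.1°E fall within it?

Band width going east from +96.8° to -109.7°: ((-109.7 − 96.8) mod 360) = 153.5°.
Offset of +111.1° east of the west edge: ((111.1 − 96.8) mod 360) = 14.3°.
14.3° ≤ 153.5° ⇒ inside.

Yes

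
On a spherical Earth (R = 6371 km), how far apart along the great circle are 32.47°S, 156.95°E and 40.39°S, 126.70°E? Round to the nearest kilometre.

2830 km

Δλ = 126.70 − 156.95 = -30.25°.
Δφ = -40.39 − -32.47 = -7.92°.
a = sin²(Δφ/2) + cos φ₁ · cos φ₂ · sin²(Δλ/2) = 0.048518.
c = 2·atan2(√a, √(1−a)) = 0.44418 rad → d = 6371·c ≈ 2829.86 km.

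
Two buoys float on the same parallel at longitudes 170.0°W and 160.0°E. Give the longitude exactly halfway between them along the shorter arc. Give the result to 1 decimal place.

Signed shortest Δλ from -170.0° to +160.0° is -30.0°.
Midpoint longitude = -170.0° + (-30.0°)/2 = -170.0° − 15.0° = -185.0°.
Normalise into (−180°, 180°]: +175.0°.
(The naïve average (-170.0 + +160.0)/2 = -5.0° is on the wrong side of the globe.)

175.0°E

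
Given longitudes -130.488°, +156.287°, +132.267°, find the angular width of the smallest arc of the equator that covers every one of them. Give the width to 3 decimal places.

Sort the longitudes: -130.488°, +132.267°, +156.287°.
Eastward gaps between consecutive values (wrapping around): 262.755°, 24.020°, 73.225°.
Largest gap = 262.755° ⇒ minimal covering band is its complement: 360° − 262.755° = 97.245°.
Band runs from +132.267° eastward to -130.488°, crossing the antimeridian.

97.245°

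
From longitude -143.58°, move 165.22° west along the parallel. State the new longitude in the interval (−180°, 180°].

+51.20°

Start at -143.58°; shift −165.22° → -308.80°.
-308.80° lies outside (−180°, 180°]; add 360° → +51.20°.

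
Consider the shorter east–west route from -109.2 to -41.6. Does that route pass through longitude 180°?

No

Signed shortest Δλ = ((-41.6 − -109.2 + 180) mod 360) − 180 = 67.6°.
Going east by 67.6° from -109.2° reaches -41.6° without touching 180°.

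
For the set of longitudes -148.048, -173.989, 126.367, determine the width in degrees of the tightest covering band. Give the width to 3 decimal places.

85.585°

Sort the longitudes: -173.989°, -148.048°, +126.367°.
Eastward gaps between consecutive values (wrapping around): 25.941°, 274.415°, 59.644°.
Largest gap = 274.415° ⇒ minimal covering band is its complement: 360° − 274.415° = 85.585°.
Band runs from +126.367° eastward to -148.048°, crossing the antimeridian.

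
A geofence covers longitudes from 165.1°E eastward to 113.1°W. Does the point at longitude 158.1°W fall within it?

Yes

Band width going east from +165.1° to -113.1°: ((-113.1 − 165.1) mod 360) = 81.8°.
Offset of -158.1° east of the west edge: ((-158.1 − 165.1) mod 360) = 36.8°.
36.8° ≤ 81.8° ⇒ inside.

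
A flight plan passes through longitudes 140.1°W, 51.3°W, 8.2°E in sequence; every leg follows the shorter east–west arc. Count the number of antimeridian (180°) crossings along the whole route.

0

Leg 1: -140.1° → -51.3°, shortest Δλ = 88.8° (east) — does not cross 180°.
Leg 2: -51.3° → +8.2°, shortest Δλ = 59.5° (east) — does not cross 180°.
Total crossings: 0.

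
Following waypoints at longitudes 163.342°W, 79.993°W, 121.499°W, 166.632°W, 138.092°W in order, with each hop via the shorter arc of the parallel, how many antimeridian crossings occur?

0

Leg 1: -163.342° → -79.993°, shortest Δλ = 83.349° (east) — does not cross 180°.
Leg 2: -79.993° → -121.499°, shortest Δλ = -41.506° (west) — does not cross 180°.
Leg 3: -121.499° → -166.632°, shortest Δλ = -45.133° (west) — does not cross 180°.
Leg 4: -166.632° → -138.092°, shortest Δλ = 28.54° (east) — does not cross 180°.
Total crossings: 0.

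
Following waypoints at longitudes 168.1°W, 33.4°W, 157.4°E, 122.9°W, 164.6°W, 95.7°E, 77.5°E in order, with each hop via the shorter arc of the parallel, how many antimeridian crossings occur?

Leg 1: -168.1° → -33.4°, shortest Δλ = 134.7° (east) — does not cross 180°.
Leg 2: -33.4° → +157.4°, shortest Δλ = -169.2° (west) — crosses 180°.
Leg 3: +157.4° → -122.9°, shortest Δλ = 79.7° (east) — crosses 180°.
Leg 4: -122.9° → -164.6°, shortest Δλ = -41.7° (west) — does not cross 180°.
Leg 5: -164.6° → +95.7°, shortest Δλ = -99.7° (west) — crosses 180°.
Leg 6: +95.7° → +77.5°, shortest Δλ = -18.2° (west) — does not cross 180°.
Total crossings: 3.

3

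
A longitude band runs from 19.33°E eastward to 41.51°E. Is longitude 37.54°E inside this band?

Band width going east from +19.33° to +41.51°: ((41.51 − 19.33) mod 360) = 22.18°.
Offset of +37.54° east of the west edge: ((37.54 − 19.33) mod 360) = 18.21°.
18.21° ≤ 22.18° ⇒ inside.

Yes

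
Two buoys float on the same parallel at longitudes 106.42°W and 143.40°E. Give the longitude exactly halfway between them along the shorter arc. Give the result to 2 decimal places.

161.51°W

Signed shortest Δλ from -106.42° to +143.40° is -110.18°.
Midpoint longitude = -106.42° + (-110.18°)/2 = -106.42° − 55.09° = -161.51°.
(The naïve average (-106.42 + +143.40)/2 = 18.49° is on the wrong side of the globe.)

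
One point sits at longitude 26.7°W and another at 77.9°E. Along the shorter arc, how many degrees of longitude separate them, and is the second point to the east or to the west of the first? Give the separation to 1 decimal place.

104.6° east

Raw difference: 77.9 − -26.7 = 104.6°.
Normalise into (−180°, 180°]: 104.6° stays 104.6°.
Positive ⇒ the second point lies to the east; separation 104.6°.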